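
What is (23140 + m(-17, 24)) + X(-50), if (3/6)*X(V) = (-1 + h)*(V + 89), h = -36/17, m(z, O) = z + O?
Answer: 389365/17 ≈ 22904.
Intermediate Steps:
m(z, O) = O + z
h = -36/17 (h = -36*1/17 = -36/17 ≈ -2.1176)
X(V) = -9434/17 - 106*V/17 (X(V) = 2*((-1 - 36/17)*(V + 89)) = 2*(-53*(89 + V)/17) = 2*(-4717/17 - 53*V/17) = -9434/17 - 106*V/17)
(23140 + m(-17, 24)) + X(-50) = (23140 + (24 - 17)) + (-9434/17 - 106/17*(-50)) = (23140 + 7) + (-9434/17 + 5300/17) = 23147 - 4134/17 = 389365/17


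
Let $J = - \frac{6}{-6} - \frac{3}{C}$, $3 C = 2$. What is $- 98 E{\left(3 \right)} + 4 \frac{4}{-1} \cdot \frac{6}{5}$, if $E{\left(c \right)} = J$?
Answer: $\frac{1619}{5} \approx 323.8$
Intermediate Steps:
$C = \frac{2}{3}$ ($C = \frac{1}{3} \cdot 2 = \frac{2}{3} \approx 0.66667$)
$J = - \frac{7}{2}$ ($J = - \frac{6}{-6} - \frac{3}{\frac{2}{3}} = \left(-6\right) \left(- \frac{1}{6}\right) - \frac{9}{2} = 1 - \frac{9}{2} = - \frac{7}{2} \approx -3.5$)
$E{\left(c \right)} = - \frac{7}{2}$
$- 98 E{\left(3 \right)} + 4 \frac{4}{-1} \cdot \frac{6}{5} = \left(-98\right) \left(- \frac{7}{2}\right) + 4 \frac{4}{-1} \cdot \frac{6}{5} = 343 + 4 \cdot 4 \left(-1\right) 6 \cdot \frac{1}{5} = 343 + 4 \left(-4\right) \frac{6}{5} = 343 - \frac{96}{5} = \frac{1619}{5}$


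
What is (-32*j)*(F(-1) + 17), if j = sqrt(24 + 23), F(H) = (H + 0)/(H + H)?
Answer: -560*sqrt(47) ≈ -3839.2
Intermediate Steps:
F(H) = 1/2 (F(H) = H/((2*H)) = H*(1/(2*H)) = 1/2)
j = sqrt(47) ≈ 6.8557
(-32*j)*(F(-1) + 17) = (-32*sqrt(47))*(1/2 + 17) = -32*sqrt(47)*(35/2) = -560*sqrt(47)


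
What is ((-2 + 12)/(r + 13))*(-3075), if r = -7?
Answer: -5125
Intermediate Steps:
((-2 + 12)/(r + 13))*(-3075) = ((-2 + 12)/(-7 + 13))*(-3075) = (10/6)*(-3075) = (10*(⅙))*(-3075) = (5/3)*(-3075) = -5125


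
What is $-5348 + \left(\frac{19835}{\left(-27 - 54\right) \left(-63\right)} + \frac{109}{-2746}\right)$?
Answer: $- \frac{74886746941}{14012838} \approx -5344.2$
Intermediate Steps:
$-5348 + \left(\frac{19835}{\left(-27 - 54\right) \left(-63\right)} + \frac{109}{-2746}\right) = -5348 + \left(\frac{19835}{\left(-81\right) \left(-63\right)} + 109 \left(- \frac{1}{2746}\right)\right) = -5348 - \left(\frac{109}{2746} - \frac{19835}{5103}\right) = -5348 + \left(19835 \cdot \frac{1}{5103} - \frac{109}{2746}\right) = -5348 + \left(\frac{19835}{5103} - \frac{109}{2746}\right) = -5348 + \frac{53910683}{14012838} = - \frac{74886746941}{14012838}$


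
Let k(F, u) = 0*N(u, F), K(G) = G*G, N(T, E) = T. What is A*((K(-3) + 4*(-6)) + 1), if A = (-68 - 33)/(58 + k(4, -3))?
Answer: 707/29 ≈ 24.379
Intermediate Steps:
K(G) = G²
k(F, u) = 0 (k(F, u) = 0*u = 0)
A = -101/58 (A = (-68 - 33)/(58 + 0) = -101/58 ≈ -1.7414)
A*((K(-3) + 4*(-6)) + 1) = -101*(((-3)² + 4*(-6)) + 1)/58 = -101*((9 - 24) + 1)/58 = -101*(-15 + 1)/58 = -101/58*(-14) = 707/29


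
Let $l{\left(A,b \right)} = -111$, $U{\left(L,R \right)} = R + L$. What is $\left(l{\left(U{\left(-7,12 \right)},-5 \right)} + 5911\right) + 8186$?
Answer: $13986$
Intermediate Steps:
$U{\left(L,R \right)} = L + R$
$\left(l{\left(U{\left(-7,12 \right)},-5 \right)} + 5911\right) + 8186 = \left(-111 + 5911\right) + 8186 = 5800 + 8186 = 13986$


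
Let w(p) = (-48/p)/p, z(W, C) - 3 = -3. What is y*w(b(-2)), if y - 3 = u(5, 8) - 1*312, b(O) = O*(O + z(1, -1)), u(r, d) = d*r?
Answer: 807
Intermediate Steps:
z(W, C) = 0 (z(W, C) = 3 - 3 = 0)
b(O) = O² (b(O) = O*(O + 0) = O*O = O²)
w(p) = -48/p²
y = -269 (y = 3 + (8*5 - 1*312) = 3 + (40 - 312) = 3 - 272 = -269)
y*w(b(-2)) = -(-12912)/((-2)²)² = -(-12912)/4² = -(-12912)/16 = -269*(-3) = 807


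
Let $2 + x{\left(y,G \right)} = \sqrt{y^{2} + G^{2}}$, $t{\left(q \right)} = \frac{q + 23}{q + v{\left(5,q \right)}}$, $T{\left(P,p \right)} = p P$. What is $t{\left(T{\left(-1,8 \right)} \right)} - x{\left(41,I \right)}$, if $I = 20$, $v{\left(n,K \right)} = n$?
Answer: $-3 - \sqrt{2081} \approx -48.618$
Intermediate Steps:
$T{\left(P,p \right)} = P p$
$t{\left(q \right)} = \frac{23 + q}{5 + q}$ ($t{\left(q \right)} = \frac{q + 23}{q + 5} = \frac{23 + q}{5 + q}$)
$x{\left(y,G \right)} = -2 + \sqrt{G^{2} + y^{2}}$ ($x{\left(y,G \right)} = -2 + \sqrt{y^{2} + G^{2}} = -2 + \sqrt{G^{2} + y^{2}}$)
$t{\left(T{\left(-1,8 \right)} \right)} - x{\left(41,I \right)} = \frac{23 - 8}{5 - 8} - \left(-2 + \sqrt{20^{2} + 41^{2}}\right) = \frac{23 - 8}{5 - 8} - \left(-2 + \sqrt{400 + 1681}\right) = \frac{1}{-3} \cdot 15 - \left(-2 + \sqrt{2081}\right) = \left(- \frac{1}{3}\right) 15 + \left(2 - \sqrt{2081}\right) = -5 + \left(2 - \sqrt{2081}\right) = -3 - \sqrt{2081}$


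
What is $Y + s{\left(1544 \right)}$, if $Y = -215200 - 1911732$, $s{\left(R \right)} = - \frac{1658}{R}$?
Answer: $- \frac{1641992333}{772} \approx -2.1269 \cdot 10^{6}$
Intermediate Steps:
$Y = -2126932$ ($Y = -215200 - 1911732 = -2126932$)
$Y + s{\left(1544 \right)} = -2126932 - \frac{1658}{1544} = -2126932 - \frac{829}{772} = - \frac{1641992333}{772}$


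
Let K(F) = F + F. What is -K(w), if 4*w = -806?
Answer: 403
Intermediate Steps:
w = -403/2 (w = (¼)*(-806) = -403/2 ≈ -201.50)
K(F) = 2*F
-K(w) = -2*(-403)/2 = -1*(-403) = 403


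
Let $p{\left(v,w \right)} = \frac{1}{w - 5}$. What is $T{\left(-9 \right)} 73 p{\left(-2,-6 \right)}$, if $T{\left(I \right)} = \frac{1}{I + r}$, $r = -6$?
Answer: $\frac{73}{165} \approx 0.44242$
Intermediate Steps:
$T{\left(I \right)} = \frac{1}{-6 + I}$ ($T{\left(I \right)} = \frac{1}{I - 6} = \frac{1}{-6 + I}$)
$p{\left(v,w \right)} = \frac{1}{-5 + w}$
$T{\left(-9 \right)} 73 p{\left(-2,-6 \right)} = \frac{\frac{1}{-6 - 9} \cdot 73}{-5 - 6} = \frac{\frac{1}{-15} \cdot 73}{-11} = \left(- \frac{1}{15}\right) 73 \left(- \frac{1}{11}\right) = \left(- \frac{73}{15}\right) \left(- \frac{1}{11}\right) = \frac{73}{165}$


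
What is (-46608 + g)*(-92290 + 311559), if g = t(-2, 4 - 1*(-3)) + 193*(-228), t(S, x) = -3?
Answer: -19869060435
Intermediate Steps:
g = -44007 (g = -3 + 193*(-228) = -3 - 44004 = -44007)
(-46608 + g)*(-92290 + 311559) = (-46608 - 44007)*(-92290 + 311559) = -90615*219269 = -19869060435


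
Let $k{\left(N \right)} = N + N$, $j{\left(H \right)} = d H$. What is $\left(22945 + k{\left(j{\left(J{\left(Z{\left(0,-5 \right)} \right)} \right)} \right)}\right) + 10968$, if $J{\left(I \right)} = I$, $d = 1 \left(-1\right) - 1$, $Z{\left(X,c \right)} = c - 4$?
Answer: $33949$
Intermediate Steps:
$Z{\left(X,c \right)} = -4 + c$
$d = -2$ ($d = -1 - 1 = -2$)
$j{\left(H \right)} = - 2 H$
$k{\left(N \right)} = 2 N$
$\left(22945 + k{\left(j{\left(J{\left(Z{\left(0,-5 \right)} \right)} \right)} \right)}\right) + 10968 = \left(22945 + 2 \left(- 2 \left(-4 - 5\right)\right)\right) + 10968 = \left(22945 + 2 \left(\left(-2\right) \left(-9\right)\right)\right) + 10968 = \left(22945 + 2 \cdot 18\right) + 10968 = \left(22945 + 36\right) + 10968 = 22981 + 10968 = 33949$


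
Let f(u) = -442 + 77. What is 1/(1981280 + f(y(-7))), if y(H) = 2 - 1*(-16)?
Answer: 1/1980915 ≈ 5.0482e-7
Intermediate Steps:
y(H) = 18 (y(H) = 2 + 16 = 18)
f(u) = -365
1/(1981280 + f(y(-7))) = 1/(1981280 - 365) = 1/1980915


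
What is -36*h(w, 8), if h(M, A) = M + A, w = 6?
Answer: -504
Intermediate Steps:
h(M, A) = A + M
-36*h(w, 8) = -36*(8 + 6) = -36*14 = -504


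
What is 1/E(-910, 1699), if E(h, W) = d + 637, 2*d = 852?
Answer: 1/1063 ≈ 0.00094073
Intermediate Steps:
d = 426 (d = (½)*852 = 426)
E(h, W) = 1063 (E(h, W) = 426 + 637 = 1063)
1/E(-910, 1699) = 1/1063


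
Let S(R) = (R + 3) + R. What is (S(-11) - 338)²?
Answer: 127449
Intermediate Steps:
S(R) = 3 + 2*R (S(R) = (3 + R) + R = 3 + 2*R)
(S(-11) - 338)² = ((3 + 2*(-11)) - 338)² = ((3 - 22) - 338)² = (-19 - 338)² = (-357)² = 127449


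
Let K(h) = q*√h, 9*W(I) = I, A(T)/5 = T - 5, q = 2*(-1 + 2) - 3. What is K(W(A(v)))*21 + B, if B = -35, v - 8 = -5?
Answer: -35 - 7*I*√10 ≈ -35.0 - 22.136*I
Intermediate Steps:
v = 3 (v = 8 - 5 = 3)
q = -1 (q = 2*1 - 3 = 2 - 3 = -1)
A(T) = -25 + 5*T (A(T) = 5*(T - 5) = 5*(-5 + T) = -25 + 5*T)
W(I) = I/9
K(h) = -√h
K(W(A(v)))*21 + B = -√((-25 + 5*3)/9)*21 - 35 = -√((-25 + 15)/9)*21 - 35 = -√((⅑)*(-10))*21 - 35 = -√(-10/9)*21 - 35 = -I*√10/3*21 - 35 = -7*I*√10 - 35 = -35 - 7*I*√10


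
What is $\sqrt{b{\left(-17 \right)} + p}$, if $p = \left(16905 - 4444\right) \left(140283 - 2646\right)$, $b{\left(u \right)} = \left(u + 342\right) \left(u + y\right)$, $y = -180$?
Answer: $2 \sqrt{428757658} \approx 41413.0$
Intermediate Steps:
$b{\left(u \right)} = \left(-180 + u\right) \left(342 + u\right)$ ($b{\left(u \right)} = \left(u + 342\right) \left(u - 180\right) = \left(342 + u\right) \left(-180 + u\right) = \left(-180 + u\right) \left(342 + u\right)$)
$p = 1715094657$ ($p = 12461 \cdot 137637 = 1715094657$)
$\sqrt{b{\left(-17 \right)} + p} = \sqrt{\left(-61560 + \left(-17\right)^{2} + 162 \left(-17\right)\right) + 1715094657} = \sqrt{\left(-61560 + 289 - 2754\right) + 1715094657} = \sqrt{-64025 + 1715094657} = \sqrt{1715030632} = 2 \sqrt{428757658}$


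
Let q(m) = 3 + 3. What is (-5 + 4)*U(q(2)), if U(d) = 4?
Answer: -4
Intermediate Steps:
q(m) = 6
(-5 + 4)*U(q(2)) = (-5 + 4)*4 = -1*4 = -4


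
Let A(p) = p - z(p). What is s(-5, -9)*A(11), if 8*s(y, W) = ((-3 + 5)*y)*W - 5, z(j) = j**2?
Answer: -4675/4 ≈ -1168.8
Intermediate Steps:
A(p) = p - p**2
s(y, W) = -5/8 + W*y/4 (s(y, W) = (((-3 + 5)*y)*W - 5)/8 = ((2*y)*W - 5)/8 = (2*W*y - 5)/8 = (-5 + 2*W*y)/8 = -5/8 + W*y/4)
s(-5, -9)*A(11) = (-5/8 + (1/4)*(-9)*(-5))*(11*(1 - 1*11)) = (-5/8 + 45/4)*(11*(1 - 11)) = 85*(11*(-10))/8 = (85/8)*(-110) = -4675/4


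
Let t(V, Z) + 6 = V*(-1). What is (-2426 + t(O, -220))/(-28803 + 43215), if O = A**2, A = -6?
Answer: -617/3603 ≈ -0.17125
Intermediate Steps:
O = 36 (O = (-6)**2 = 36)
t(V, Z) = -6 - V (t(V, Z) = -6 + V*(-1) = -6 - V)
(-2426 + t(O, -220))/(-28803 + 43215) = (-2426 + (-6 - 1*36))/(-28803 + 43215) = (-2426 + (-6 - 36))/14412 = (-2426 - 42)*(1/14412) = -2468*1/14412 = -617/3603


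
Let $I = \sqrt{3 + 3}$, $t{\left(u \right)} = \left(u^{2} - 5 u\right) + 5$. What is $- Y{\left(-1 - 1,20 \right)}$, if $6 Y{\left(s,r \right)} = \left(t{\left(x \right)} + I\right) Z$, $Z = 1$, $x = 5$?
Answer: $- \frac{5}{6} - \frac{\sqrt{6}}{6} \approx -1.2416$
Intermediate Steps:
$t{\left(u \right)} = 5 + u^{2} - 5 u$
$I = \sqrt{6} \approx 2.4495$
$Y{\left(s,r \right)} = \frac{5}{6} + \frac{\sqrt{6}}{6}$ ($Y{\left(s,r \right)} = \frac{\left(\left(5 + 5^{2} - 25\right) + \sqrt{6}\right) 1}{6} = \frac{\left(\left(5 + 25 - 25\right) + \sqrt{6}\right) 1}{6} = \frac{\left(5 + \sqrt{6}\right) 1}{6} = \frac{5 + \sqrt{6}}{6} = \frac{5}{6} + \frac{\sqrt{6}}{6}$)
$- Y{\left(-1 - 1,20 \right)} = - (\frac{5}{6} + \frac{\sqrt{6}}{6}) = - \frac{5}{6} - \frac{\sqrt{6}}{6}$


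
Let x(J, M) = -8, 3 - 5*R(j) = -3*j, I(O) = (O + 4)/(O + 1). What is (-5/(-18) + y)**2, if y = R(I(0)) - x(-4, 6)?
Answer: 41209/324 ≈ 127.19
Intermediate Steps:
I(O) = (4 + O)/(1 + O)
R(j) = 3/5 + 3*j/5 (R(j) = 3/5 - (-3)*j/5 = 3/5 + 3*j/5)
y = 11 (y = (3/5 + 3*((4 + 0)/(1 + 0))/5) - 1*(-8) = (3/5 + 3*(4/1)/5) + 8 = (3/5 + 3*(1*4)/5) + 8 = (3/5 + (3/5)*4) + 8 = (3/5 + 12/5) + 8 = 3 + 8 = 11)
(-5/(-18) + y)**2 = (-5/(-18) + 11)**2 = (-1/18*(-5) + 11)**2 = (5/18 + 11)**2 = (203/18)**2 = 41209/324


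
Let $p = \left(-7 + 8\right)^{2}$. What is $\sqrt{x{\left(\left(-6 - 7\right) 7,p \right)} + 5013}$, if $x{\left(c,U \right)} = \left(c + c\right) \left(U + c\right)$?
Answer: $3 \sqrt{2377} \approx 146.26$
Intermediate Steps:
$p = 1$ ($p = 1^{2} = 1$)
$x{\left(c,U \right)} = 2 c \left(U + c\right)$
$\sqrt{x{\left(\left(-6 - 7\right) 7,p \right)} + 5013} = \sqrt{2 \left(-6 - 7\right) 7 \left(1 + \left(-6 - 7\right) 7\right) + 5013} = \sqrt{2 \left(\left(-13\right) 7\right) \left(1 - 91\right) + 5013} = \sqrt{2 \left(-91\right) \left(1 - 91\right) + 5013} = \sqrt{2 \left(-91\right) \left(-90\right) + 5013} = \sqrt{16380 + 5013} = \sqrt{21393} = 3 \sqrt{2377}$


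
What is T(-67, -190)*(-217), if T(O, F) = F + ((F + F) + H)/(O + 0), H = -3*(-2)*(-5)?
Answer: 2673440/67 ≈ 39902.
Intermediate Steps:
H = -30 (H = 6*(-5) = -30)
T(O, F) = F + (-30 + 2*F)/O (T(O, F) = F + ((F + F) - 30)/(O + 0) = F + (2*F - 30)/O = F + (-30 + 2*F)/O)
T(-67, -190)*(-217) = ((-30 + 2*(-190) - 190*(-67))/(-67))*(-217) = -(-30 - 380 + 12730)/67*(-217) = -1/67*12320*(-217) = -12320/67*(-217) = 2673440/67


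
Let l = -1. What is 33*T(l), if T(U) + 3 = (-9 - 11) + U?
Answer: -792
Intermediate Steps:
T(U) = -23 + U (T(U) = -3 + ((-9 - 11) + U) = -3 + (-20 + U) = -23 + U)
33*T(l) = 33*(-23 - 1) = 33*(-24) = -792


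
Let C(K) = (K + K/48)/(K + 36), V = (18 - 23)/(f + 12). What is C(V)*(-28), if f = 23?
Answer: 343/3012 ≈ 0.11388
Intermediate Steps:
V = -1/7 (V = (18 - 23)/(23 + 12) = -5/35 = -5*1/35 = -1/7 ≈ -0.14286)
C(K) = 49*K/(48*(36 + K)) (C(K) = (K + K*(1/48))/(36 + K) = (K + K/48)/(36 + K) = (49*K/48)/(36 + K) = 49*K/(48*(36 + K)))
C(V)*(-28) = ((49/48)*(-1/7)/(36 - 1/7))*(-28) = ((49/48)*(-1/7)/(251/7))*(-28) = ((49/48)*(-1/7)*(7/251))*(-28) = -49/12048*(-28) = 343/3012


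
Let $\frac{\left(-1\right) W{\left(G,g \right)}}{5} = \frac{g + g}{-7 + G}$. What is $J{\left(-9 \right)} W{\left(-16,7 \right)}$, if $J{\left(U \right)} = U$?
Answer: $- \frac{630}{23} \approx -27.391$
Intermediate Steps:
$W{\left(G,g \right)} = - \frac{10 g}{-7 + G}$ ($W{\left(G,g \right)} = - 5 \frac{g + g}{-7 + G} = - 5 \frac{2 g}{-7 + G} = - \frac{10 g}{-7 + G}$)
$J{\left(-9 \right)} W{\left(-16,7 \right)} = - 9 \left(\left(-10\right) 7 \frac{1}{-7 - 16}\right) = - 9 \left(\left(-10\right) 7 \frac{1}{-23}\right) = - 9 \left(\left(-10\right) 7 \left(- \frac{1}{23}\right)\right) = \left(-9\right) \frac{70}{23} = - \frac{630}{23}$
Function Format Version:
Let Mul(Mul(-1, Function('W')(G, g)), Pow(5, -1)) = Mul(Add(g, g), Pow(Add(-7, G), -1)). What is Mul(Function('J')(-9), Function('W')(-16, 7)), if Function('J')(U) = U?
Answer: Rational(-630, 23) ≈ -27.391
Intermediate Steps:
Function('W')(G, g) = Mul(-10, g, Pow(Add(-7, G), -1)) (Function('W')(G, g) = Mul(-5, Mul(Add(g, g), Pow(Add(-7, G), -1))) = Mul(-5, Mul(Mul(2, g), Pow(Add(-7, G), -1))) = Mul(-5, Mul(2, g, Pow(Add(-7, G), -1))) = Mul(-10, g, Pow(Add(-7, G), -1)))
Mul(Function('J')(-9), Function('W')(-16, 7)) = Mul(-9, Mul(-10, 7, Pow(Add(-7, -16), -1))) = Mul(-9, Mul(-10, 7, Pow(-23, -1))) = Mul(-9, Mul(-10, 7, Rational(-1, 23))) = Mul(-9, Rational(70, 23)) = Rational(-630, 23)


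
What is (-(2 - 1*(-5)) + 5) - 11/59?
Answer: -129/59 ≈ -2.1864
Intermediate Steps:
(-(2 - 1*(-5)) + 5) - 11/59 = (-(2 + 5) + 5) + (1/59)*(-11) = (-1*7 + 5) - 11/59 = (-7 + 5) - 11/59 = -2 - 11/59 = -129/59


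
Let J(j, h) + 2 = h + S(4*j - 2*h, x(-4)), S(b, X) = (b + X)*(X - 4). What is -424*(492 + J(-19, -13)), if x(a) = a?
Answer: -385416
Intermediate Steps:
S(b, X) = (-4 + X)*(X + b) (S(b, X) = (X + b)*(-4 + X) = (-4 + X)*(X + b))
J(j, h) = 30 - 32*j + 17*h (J(j, h) = -2 + (h + ((-4)² - 4*(-4) - 4*(4*j - 2*h) - 4*(4*j - 2*h))) = -2 + (h + (16 + 16 - 4*(-2*h + 4*j) - 4*(-2*h + 4*j))) = -2 + (h + (16 + 16 + (-16*j + 8*h) + (-16*j + 8*h))) = -2 + (h + (32 - 32*j + 16*h)) = -2 + (32 - 32*j + 17*h) = 30 - 32*j + 17*h)
-424*(492 + J(-19, -13)) = -424*(492 + (30 - 32*(-19) + 17*(-13))) = -424*(492 + (30 + 608 - 221)) = -424*(492 + 417) = -424*909 = -385416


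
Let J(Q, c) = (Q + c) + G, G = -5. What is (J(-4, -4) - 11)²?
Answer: 576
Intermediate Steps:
J(Q, c) = -5 + Q + c (J(Q, c) = (Q + c) - 5 = -5 + Q + c)
(J(-4, -4) - 11)² = ((-5 - 4 - 4) - 11)² = (-13 - 11)² = (-24)² = 576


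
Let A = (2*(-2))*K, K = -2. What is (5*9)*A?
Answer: 360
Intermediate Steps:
A = 8 (A = (2*(-2))*(-2) = -4*(-2) = 8)
(5*9)*A = (5*9)*8 = 45*8 = 360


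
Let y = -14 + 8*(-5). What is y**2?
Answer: 2916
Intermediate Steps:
y = -54 (y = -14 - 40 = -54)
y**2 = (-54)**2 = 2916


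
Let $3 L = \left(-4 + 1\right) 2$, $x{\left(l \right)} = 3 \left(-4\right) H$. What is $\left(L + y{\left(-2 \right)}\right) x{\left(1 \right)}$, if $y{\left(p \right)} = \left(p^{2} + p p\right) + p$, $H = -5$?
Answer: $240$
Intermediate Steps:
$y{\left(p \right)} = p + 2 p^{2}$ ($y{\left(p \right)} = \left(p^{2} + p^{2}\right) + p = 2 p^{2} + p = p + 2 p^{2}$)
$x{\left(l \right)} = 60$ ($x{\left(l \right)} = 3 \left(-4\right) \left(-5\right) = \left(-12\right) \left(-5\right) = 60$)
$L = -2$ ($L = \frac{\left(-4 + 1\right) 2}{3} = \frac{\left(-3\right) 2}{3} = \frac{1}{3} \left(-6\right) = -2$)
$\left(L + y{\left(-2 \right)}\right) x{\left(1 \right)} = \left(-2 - 2 \left(1 + 2 \left(-2\right)\right)\right) 60 = \left(-2 - 2 \left(1 - 4\right)\right) 60 = \left(-2 - -6\right) 60 = \left(-2 + 6\right) 60 = 4 \cdot 60 = 240$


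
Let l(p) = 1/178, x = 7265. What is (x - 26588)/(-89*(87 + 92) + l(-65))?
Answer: 1146498/945239 ≈ 1.2129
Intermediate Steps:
l(p) = 1/178
(x - 26588)/(-89*(87 + 92) + l(-65)) = (7265 - 26588)/(-89*(87 + 92) + 1/178) = -19323/(-89*179 + 1/178) = -19323/(-15931 + 1/178) = -19323/(-2835717/178) = -19323*(-178/2835717) = 1146498/945239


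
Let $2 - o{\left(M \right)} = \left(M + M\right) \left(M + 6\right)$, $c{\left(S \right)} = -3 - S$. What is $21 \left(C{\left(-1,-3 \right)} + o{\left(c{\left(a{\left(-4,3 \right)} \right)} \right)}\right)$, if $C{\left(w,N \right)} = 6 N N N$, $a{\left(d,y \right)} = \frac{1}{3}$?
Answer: $- \frac{8960}{3} \approx -2986.7$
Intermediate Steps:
$a{\left(d,y \right)} = \frac{1}{3}$
$o{\left(M \right)} = 2 - 2 M \left(6 + M\right)$ ($o{\left(M \right)} = 2 - \left(M + M\right) \left(M + 6\right) = 2 - 2 M \left(6 + M\right)$)
$C{\left(w,N \right)} = 6 N^{3}$ ($C{\left(w,N \right)} = 6 N^{2} N = 6 N^{3}$)
$21 \left(C{\left(-1,-3 \right)} + o{\left(c{\left(a{\left(-4,3 \right)} \right)} \right)}\right) = 21 \left(6 \left(-3\right)^{3} - \left(-2 + 2 \left(-3 - \frac{1}{3}\right)^{2} + 12 \left(-3 - \frac{1}{3}\right)\right)\right) = 21 \left(6 \left(-27\right) - \left(-2 + 2 \left(-3 - \frac{1}{3}\right)^{2} + 12 \left(-3 - \frac{1}{3}\right)\right)\right) = 21 \left(-162 - \left(-42 + \frac{200}{9}\right)\right) = 21 \left(-162 + \left(2 + 40 - \frac{200}{9}\right)\right) = 21 \left(-162 + \frac{178}{9}\right) = 21 \left(- \frac{1280}{9}\right) = - \frac{8960}{3}$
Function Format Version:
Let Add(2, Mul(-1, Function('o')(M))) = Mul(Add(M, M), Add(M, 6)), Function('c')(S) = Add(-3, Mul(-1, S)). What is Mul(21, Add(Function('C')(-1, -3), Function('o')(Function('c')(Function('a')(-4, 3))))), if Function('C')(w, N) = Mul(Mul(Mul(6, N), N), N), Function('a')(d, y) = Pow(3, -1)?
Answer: Rational(-8960, 3) ≈ -2986.7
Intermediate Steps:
Function('a')(d, y) = Rational(1, 3)
Function('o')(M) = Add(2, Mul(-2, M, Add(6, M))) (Function('o')(M) = Add(2, Mul(-1, Mul(Add(M, M), Add(M, 6)))) = Add(2, Mul(-1, Mul(Mul(2, M), Add(6, M)))) = Add(2, Mul(-1, Mul(2, M, Add(6, M)))) = Add(2, Mul(-2, M, Add(6, M))))
Function('C')(w, N) = Mul(6, Pow(N, 3)) (Function('C')(w, N) = Mul(Mul(6, Pow(N, 2)), N) = Mul(6, Pow(N, 3)))
Mul(21, Add(Function('C')(-1, -3), Function('o')(Function('c')(Function('a')(-4, 3))))) = Mul(21, Add(Mul(6, Pow(-3, 3)), Add(2, Mul(-12, Add(-3, Mul(-1, Rational(1, 3)))), Mul(-2, Pow(Add(-3, Mul(-1, Rational(1, 3))), 2))))) = Mul(21, Add(Mul(6, -27), Add(2, Mul(-12, Add(-3, Rational(-1, 3))), Mul(-2, Pow(Add(-3, Rational(-1, 3)), 2))))) = Mul(21, Add(-162, Add(2, Mul(-12, Rational(-10, 3)), Mul(-2, Pow(Rational(-10, 3), 2))))) = Mul(21, Add(-162, Add(2, 40, Mul(-2, Rational(100, 9))))) = Mul(21, Add(-162, Add(2, 40, Rational(-200, 9)))) = Mul(21, Add(-162, Rational(178, 9))) = Mul(21, Rational(-1280, 9)) = Rational(-8960, 3)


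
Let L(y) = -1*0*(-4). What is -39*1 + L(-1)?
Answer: -39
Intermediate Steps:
L(y) = 0 (L(y) = 0*(-4) = 0)
-39*1 + L(-1) = -39*1 + 0 = -39 + 0 = -39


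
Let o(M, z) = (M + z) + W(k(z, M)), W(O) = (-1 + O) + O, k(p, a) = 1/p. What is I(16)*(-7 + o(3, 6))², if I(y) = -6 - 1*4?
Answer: -160/9 ≈ -17.778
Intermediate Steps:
W(O) = -1 + 2*O
o(M, z) = -1 + M + z + 2/z (o(M, z) = (M + z) + (-1 + 2/z) = -1 + M + z + 2/z)
I(y) = -10 (I(y) = -6 - 4 = -10)
I(16)*(-7 + o(3, 6))² = -10*(-7 + (-1 + 3 + 6 + 2/6))² = -10*(-7 + (-1 + 3 + 6 + 2*(⅙)))² = -10*(-7 + (-1 + 3 + 6 + ⅓))² = -10*(-7 + 25/3)² = -10*(4/3)² = -10*16/9 = -160/9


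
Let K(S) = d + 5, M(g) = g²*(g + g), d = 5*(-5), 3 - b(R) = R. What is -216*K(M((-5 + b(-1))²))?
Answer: 4320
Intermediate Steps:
b(R) = 3 - R
d = -25
M(g) = 2*g³ (M(g) = g²*(2*g) = 2*g³)
K(S) = -20 (K(S) = -25 + 5 = -20)
-216*K(M((-5 + b(-1))²)) = -216*(-20) = 4320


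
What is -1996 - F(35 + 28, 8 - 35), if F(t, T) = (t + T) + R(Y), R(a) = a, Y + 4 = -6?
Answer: -2022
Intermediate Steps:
Y = -10 (Y = -4 - 6 = -10)
F(t, T) = -10 + T + t (F(t, T) = (t + T) - 10 = (T + t) - 10 = -10 + T + t)
-1996 - F(35 + 28, 8 - 35) = -1996 - (-10 + (8 - 35) + (35 + 28)) = -1996 - (-10 - 27 + 63) = -1996 - 1*26 = -1996 - 26 = -2022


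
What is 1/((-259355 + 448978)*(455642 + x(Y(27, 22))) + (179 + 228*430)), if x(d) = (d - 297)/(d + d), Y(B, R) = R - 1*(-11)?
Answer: 1/86399542693 ≈ 1.1574e-11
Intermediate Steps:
Y(B, R) = 11 + R (Y(B, R) = R + 11 = 11 + R)
x(d) = (-297 + d)/(2*d) (x(d) = (-297 + d)/((2*d)) = (-297 + d)*(1/(2*d)) = (-297 + d)/(2*d))
1/((-259355 + 448978)*(455642 + x(Y(27, 22))) + (179 + 228*430)) = 1/((-259355 + 448978)*(455642 + (-297 + (11 + 22))/(2*(11 + 22))) + (179 + 228*430)) = 1/(189623*(455642 + (1/2)*(-297 + 33)/33) + (179 + 98040)) = 1/(189623*(455642 + (1/2)*(1/33)*(-264)) + 98219) = 1/(189623*(455642 - 4) + 98219) = 1/(189623*455638 + 98219) = 1/(86399444474 + 98219) = 1/86399542693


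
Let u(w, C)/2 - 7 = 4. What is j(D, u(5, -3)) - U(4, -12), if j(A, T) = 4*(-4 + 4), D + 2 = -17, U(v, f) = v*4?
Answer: -16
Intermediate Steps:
u(w, C) = 22 (u(w, C) = 14 + 2*4 = 14 + 8 = 22)
U(v, f) = 4*v
D = -19 (D = -2 - 17 = -19)
j(A, T) = 0 (j(A, T) = 4*0 = 0)
j(D, u(5, -3)) - U(4, -12) = 0 - 4*4 = 0 - 1*16 = 0 - 16 = -16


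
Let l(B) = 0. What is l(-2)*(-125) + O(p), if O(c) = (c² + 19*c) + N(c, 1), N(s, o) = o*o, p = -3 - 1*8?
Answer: -87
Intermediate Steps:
p = -11 (p = -3 - 8 = -11)
N(s, o) = o²
O(c) = 1 + c² + 19*c (O(c) = (c² + 19*c) + 1² = (c² + 19*c) + 1 = 1 + c² + 19*c)
l(-2)*(-125) + O(p) = 0*(-125) + (1 + (-11)² + 19*(-11)) = 0 + (1 + 121 - 209) = 0 - 87 = -87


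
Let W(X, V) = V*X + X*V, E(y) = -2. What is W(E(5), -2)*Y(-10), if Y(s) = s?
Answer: -80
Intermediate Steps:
W(X, V) = 2*V*X (W(X, V) = V*X + V*X = 2*V*X)
W(E(5), -2)*Y(-10) = (2*(-2)*(-2))*(-10) = 8*(-10) = -80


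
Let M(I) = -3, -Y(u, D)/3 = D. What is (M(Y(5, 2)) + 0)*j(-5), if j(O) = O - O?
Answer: 0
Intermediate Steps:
Y(u, D) = -3*D
j(O) = 0
(M(Y(5, 2)) + 0)*j(-5) = (-3 + 0)*0 = -3*0 = 0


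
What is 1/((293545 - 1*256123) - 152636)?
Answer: -1/115214 ≈ -8.6795e-6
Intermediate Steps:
1/((293545 - 1*256123) - 152636) = 1/((293545 - 256123) - 152636) = 1/(37422 - 152636) = 1/(-115214) = -1/115214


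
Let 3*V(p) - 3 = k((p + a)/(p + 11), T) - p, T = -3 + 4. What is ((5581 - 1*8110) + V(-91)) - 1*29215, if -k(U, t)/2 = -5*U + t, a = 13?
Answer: -380521/12 ≈ -31710.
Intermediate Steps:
T = 1
k(U, t) = -2*t + 10*U (k(U, t) = -2*(-5*U + t) = -2*(t - 5*U) = -2*t + 10*U)
V(p) = ⅓ - p/3 + 10*(13 + p)/(3*(11 + p)) (V(p) = 1 + ((-2*1 + 10*((p + 13)/(p + 11))) - p)/3 = 1 + ((-2 + 10*((13 + p)/(11 + p))) - p)/3 = 1 + ((-2 + 10*(13 + p)/(11 + p)) - p)/3 = 1 + (-2 - p + 10*(13 + p)/(11 + p))/3 = 1 + (-⅔ - p/3 + 10*(13 + p)/(3*(11 + p))) = ⅓ - p/3 + 10*(13 + p)/(3*(11 + p)))
((5581 - 1*8110) + V(-91)) - 1*29215 = ((5581 - 1*8110) + (141 - 1*(-91)²)/(3*(11 - 91))) - 1*29215 = ((5581 - 8110) + (⅓)*(141 - 1*8281)/(-80)) - 29215 = (-2529 + (⅓)*(-1/80)*(141 - 8281)) - 29215 = (-2529 + (⅓)*(-1/80)*(-8140)) - 29215 = (-2529 + 407/12) - 29215 = -29941/12 - 29215 = -380521/12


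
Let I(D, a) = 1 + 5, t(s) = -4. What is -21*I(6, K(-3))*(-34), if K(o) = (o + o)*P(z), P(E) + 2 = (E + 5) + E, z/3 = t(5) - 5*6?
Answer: 4284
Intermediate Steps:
z = -102 (z = 3*(-4 - 5*6) = 3*(-4 - 1*30) = 3*(-4 - 30) = 3*(-34) = -102)
P(E) = 3 + 2*E (P(E) = -2 + ((E + 5) + E) = -2 + ((5 + E) + E) = -2 + (5 + 2*E) = 3 + 2*E)
K(o) = -402*o (K(o) = (o + o)*(3 + 2*(-102)) = (2*o)*(3 - 204) = (2*o)*(-201) = -402*o)
I(D, a) = 6
-21*I(6, K(-3))*(-34) = -21*6*(-34) = -126*(-34) = 4284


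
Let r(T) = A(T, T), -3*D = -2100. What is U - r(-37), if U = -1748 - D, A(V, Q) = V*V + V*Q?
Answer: -5186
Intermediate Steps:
A(V, Q) = V**2 + Q*V
D = 700 (D = -1/3*(-2100) = 700)
r(T) = 2*T**2 (r(T) = T*(T + T) = T*(2*T) = 2*T**2)
U = -2448 (U = -1748 - 1*700 = -1748 - 700 = -2448)
U - r(-37) = -2448 - 2*(-37)**2 = -2448 - 2*1369 = -2448 - 1*2738 = -2448 - 2738 = -5186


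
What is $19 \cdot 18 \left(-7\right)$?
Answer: $-2394$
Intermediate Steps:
$19 \cdot 18 \left(-7\right) = 342 \left(-7\right) = -2394$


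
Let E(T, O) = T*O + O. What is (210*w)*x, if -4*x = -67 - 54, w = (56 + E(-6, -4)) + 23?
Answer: 1257795/2 ≈ 6.2890e+5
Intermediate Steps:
E(T, O) = O + O*T (E(T, O) = O*T + O = O + O*T)
w = 99 (w = (56 - 4*(1 - 6)) + 23 = (56 - 4*(-5)) + 23 = (56 + 20) + 23 = 76 + 23 = 99)
x = 121/4 (x = -(-67 - 54)/4 = -¼*(-121) = 121/4 ≈ 30.250)
(210*w)*x = (210*99)*(121/4) = 20790*(121/4) = 1257795/2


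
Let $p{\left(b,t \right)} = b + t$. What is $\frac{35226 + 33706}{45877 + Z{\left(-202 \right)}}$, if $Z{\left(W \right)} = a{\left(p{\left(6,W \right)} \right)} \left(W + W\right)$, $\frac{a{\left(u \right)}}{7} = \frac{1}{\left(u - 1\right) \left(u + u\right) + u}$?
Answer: $\frac{94815966}{63103763} \approx 1.5025$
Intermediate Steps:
$a{\left(u \right)} = \frac{7}{u + 2 u \left(-1 + u\right)}$ ($a{\left(u \right)} = \frac{7}{\left(u - 1\right) \left(u + u\right) + u} = \frac{7}{\left(-1 + u\right) 2 u + u} = \frac{7}{2 u \left(-1 + u\right) + u} = \frac{7}{u + 2 u \left(-1 + u\right)}$)
$Z{\left(W \right)} = \frac{14 W}{\left(6 + W\right) \left(11 + 2 W\right)}$ ($Z{\left(W \right)} = \frac{7}{\left(6 + W\right) \left(-1 + 2 \left(6 + W\right)\right)} \left(W + W\right) = \frac{7}{\left(6 + W\right) \left(-1 + \left(12 + 2 W\right)\right)} 2 W = \frac{7}{\left(6 + W\right) \left(11 + 2 W\right)} 2 W = \frac{14 W}{\left(6 + W\right) \left(11 + 2 W\right)}$)
$\frac{35226 + 33706}{45877 + Z{\left(-202 \right)}} = \frac{35226 + 33706}{45877 + 14 \left(-202\right) \frac{1}{6 - 202} \frac{1}{11 + 2 \left(-202\right)}} = \frac{68932}{45877 + 14 \left(-202\right) \frac{1}{-196} \frac{1}{11 - 404}} = \frac{68932}{45877 + 14 \left(-202\right) \left(- \frac{1}{196}\right) \frac{1}{-393}} = \frac{68932}{45877 + 14 \left(-202\right) \left(- \frac{1}{196}\right) \left(- \frac{1}{393}\right)} = \frac{68932}{45877 - \frac{101}{2751}} = \frac{68932}{\frac{126207526}{2751}} = 68932 \cdot \frac{2751}{126207526} = \frac{94815966}{63103763}$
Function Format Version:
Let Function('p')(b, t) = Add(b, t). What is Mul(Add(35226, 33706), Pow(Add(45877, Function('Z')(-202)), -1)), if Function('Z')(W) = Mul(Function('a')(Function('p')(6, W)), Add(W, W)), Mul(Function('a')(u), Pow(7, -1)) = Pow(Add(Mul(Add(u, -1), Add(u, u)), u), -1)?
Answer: Rational(94815966, 63103763) ≈ 1.5025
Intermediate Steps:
Function('a')(u) = Mul(7, Pow(Add(u, Mul(2, u, Add(-1, u))), -1)) (Function('a')(u) = Mul(7, Pow(Add(Mul(Add(u, -1), Add(u, u)), u), -1)) = Mul(7, Pow(Add(Mul(Add(-1, u), Mul(2, u)), u), -1)) = Mul(7, Pow(Add(Mul(2, u, Add(-1, u)), u), -1)) = Mul(7, Pow(Add(u, Mul(2, u, Add(-1, u))), -1)))
Function('Z')(W) = Mul(14, W, Pow(Add(6, W), -1), Pow(Add(11, Mul(2, W)), -1)) (Function('Z')(W) = Mul(Mul(7, Pow(Add(6, W), -1), Pow(Add(-1, Mul(2, Add(6, W))), -1)), Add(W, W)) = Mul(Mul(7, Pow(Add(6, W), -1), Pow(Add(-1, Add(12, Mul(2, W))), -1)), Mul(2, W)) = Mul(Mul(7, Pow(Add(6, W), -1), Pow(Add(11, Mul(2, W)), -1)), Mul(2, W)) = Mul(14, W, Pow(Add(6, W), -1), Pow(Add(11, Mul(2, W)), -1)))
Mul(Add(35226, 33706), Pow(Add(45877, Function('Z')(-202)), -1)) = Mul(Add(35226, 33706), Pow(Add(45877, Mul(14, -202, Pow(Add(6, -202), -1), Pow(Add(11, Mul(2, -202)), -1))), -1)) = Mul(68932, Pow(Add(45877, Mul(14, -202, Pow(-196, -1), Pow(Add(11, -404), -1))), -1)) = Mul(68932, Pow(Add(45877, Mul(14, -202, Rational(-1, 196), Pow(-393, -1))), -1)) = Mul(68932, Pow(Add(45877, Mul(14, -202, Rational(-1, 196), Rational(-1, 393))), -1)) = Mul(68932, Pow(Add(45877, Rational(-101, 2751)), -1)) = Mul(68932, Pow(Rational(126207526, 2751), -1)) = Mul(68932, Rational(2751, 126207526)) = Rational(94815966, 63103763)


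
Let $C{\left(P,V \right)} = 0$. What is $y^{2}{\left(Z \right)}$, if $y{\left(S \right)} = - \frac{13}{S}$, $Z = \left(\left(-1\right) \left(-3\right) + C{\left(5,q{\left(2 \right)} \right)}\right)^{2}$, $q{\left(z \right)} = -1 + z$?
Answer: $\frac{169}{81} \approx 2.0864$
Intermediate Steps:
$Z = 9$ ($Z = \left(\left(-1\right) \left(-3\right) + 0\right)^{2} = \left(3 + 0\right)^{2} = 3^{2} = 9$)
$y^{2}{\left(Z \right)} = \left(- \frac{13}{9}\right)^{2} = \frac{169}{81}$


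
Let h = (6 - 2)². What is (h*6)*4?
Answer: 384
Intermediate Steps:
h = 16 (h = 4² = 16)
(h*6)*4 = (16*6)*4 = 96*4 = 384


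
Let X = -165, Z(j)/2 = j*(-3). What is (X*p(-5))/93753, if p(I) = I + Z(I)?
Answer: -125/2841 ≈ -0.043999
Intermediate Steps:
Z(j) = -6*j (Z(j) = 2*(j*(-3)) = 2*(-3*j) = -6*j)
p(I) = -5*I (p(I) = I - 6*I = -5*I)
(X*p(-5))/93753 = -(-825)*(-5)/93753 = -165*25*(1/93753) = -4125*1/93753 = -125/2841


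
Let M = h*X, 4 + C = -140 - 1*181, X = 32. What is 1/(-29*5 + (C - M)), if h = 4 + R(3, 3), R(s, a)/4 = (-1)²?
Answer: -1/726 ≈ -0.0013774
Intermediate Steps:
R(s, a) = 4 (R(s, a) = 4*(-1)² = 4*1 = 4)
h = 8 (h = 4 + 4 = 8)
C = -325 (C = -4 + (-140 - 1*181) = -4 + (-140 - 181) = -4 - 321 = -325)
M = 256 (M = 8*32 = 256)
1/(-29*5 + (C - M)) = 1/(-29*5 + (-325 - 1*256)) = 1/(-145 + (-325 - 256)) = 1/(-145 - 581) = 1/(-726) = -1/726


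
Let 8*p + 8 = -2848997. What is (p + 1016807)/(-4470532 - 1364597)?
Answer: -1761817/15560344 ≈ -0.11322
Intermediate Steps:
p = -2849005/8 (p = -1 + (⅛)*(-2848997) = -1 - 2848997/8 = -2849005/8 ≈ -3.5613e+5)
(p + 1016807)/(-4470532 - 1364597) = (-2849005/8 + 1016807)/(-4470532 - 1364597) = (5285451/8)/(-5835129) = (5285451/8)*(-1/5835129) = -1761817/15560344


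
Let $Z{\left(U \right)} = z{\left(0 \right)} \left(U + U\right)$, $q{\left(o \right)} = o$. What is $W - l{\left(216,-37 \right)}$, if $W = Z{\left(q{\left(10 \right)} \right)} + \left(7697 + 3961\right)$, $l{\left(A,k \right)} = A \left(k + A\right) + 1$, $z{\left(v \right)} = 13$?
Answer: $-26747$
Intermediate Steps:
$l{\left(A,k \right)} = 1 + A \left(A + k\right)$ ($l{\left(A,k \right)} = A \left(A + k\right) + 1 = 1 + A \left(A + k\right)$)
$Z{\left(U \right)} = 26 U$ ($Z{\left(U \right)} = 13 \left(U + U\right) = 13 \cdot 2 U = 26 U$)
$W = 11918$ ($W = 26 \cdot 10 + \left(7697 + 3961\right) = 260 + 11658 = 11918$)
$W - l{\left(216,-37 \right)} = 11918 - \left(1 + 216^{2} + 216 \left(-37\right)\right) = 11918 - \left(1 + 46656 - 7992\right) = 11918 - 38665 = -26747$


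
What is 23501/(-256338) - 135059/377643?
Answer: -14498580695/32268083778 ≈ -0.44932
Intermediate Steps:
23501/(-256338) - 135059/377643 = 23501*(-1/256338) - 135059*1/377643 = -23501/256338 - 135059/377643 = -14498580695/32268083778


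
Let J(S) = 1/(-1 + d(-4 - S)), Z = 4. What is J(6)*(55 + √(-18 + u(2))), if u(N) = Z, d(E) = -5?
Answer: -55/6 - I*√14/6 ≈ -9.1667 - 0.62361*I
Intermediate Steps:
u(N) = 4
J(S) = -⅙ (J(S) = 1/(-1 - 5) = 1/(-6) = -⅙)
J(6)*(55 + √(-18 + u(2))) = -(55 + √(-18 + 4))/6 = -(55 + √(-14))/6 = -(55 + I*√14)/6 = -55/6 - I*√14/6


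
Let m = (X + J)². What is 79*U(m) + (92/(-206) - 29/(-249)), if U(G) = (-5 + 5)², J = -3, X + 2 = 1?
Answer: -8467/25647 ≈ -0.33014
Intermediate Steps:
X = -1 (X = -2 + 1 = -1)
m = 16 (m = (-1 - 3)² = (-4)² = 16)
U(G) = 0 (U(G) = 0² = 0)
79*U(m) + (92/(-206) - 29/(-249)) = 79*0 + (92/(-206) - 29/(-249)) = 0 + (92*(-1/206) - 29*(-1/249)) = 0 + (-46/103 + 29/249) = 0 - 8467/25647 = -8467/25647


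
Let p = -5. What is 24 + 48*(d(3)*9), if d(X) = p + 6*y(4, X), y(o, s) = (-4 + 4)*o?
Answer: -2136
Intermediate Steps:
y(o, s) = 0 (y(o, s) = 0*o = 0)
d(X) = -5 (d(X) = -5 + 6*0 = -5 + 0 = -5)
24 + 48*(d(3)*9) = 24 + 48*(-5*9) = 24 + 48*(-45) = 24 - 2160 = -2136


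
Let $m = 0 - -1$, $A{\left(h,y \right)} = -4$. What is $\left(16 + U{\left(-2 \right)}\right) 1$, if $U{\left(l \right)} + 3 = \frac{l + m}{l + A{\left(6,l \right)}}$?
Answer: $\frac{79}{6} \approx 13.167$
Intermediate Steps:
$m = 1$ ($m = 0 + 1 = 1$)
$U{\left(l \right)} = -3 + \frac{1 + l}{-4 + l}$ ($U{\left(l \right)} = -3 + \frac{l + 1}{l - 4} = -3 + \frac{1 + l}{-4 + l}$)
$\left(16 + U{\left(-2 \right)}\right) 1 = \left(16 + \frac{13 - -4}{-4 - 2}\right) 1 = \left(16 + \frac{13 + 4}{-6}\right) 1 = \left(16 - \frac{17}{6}\right) 1 = \frac{79}{6} \cdot 1 = \frac{79}{6}$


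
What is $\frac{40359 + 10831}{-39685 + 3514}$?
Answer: $- \frac{51190}{36171} \approx -1.4152$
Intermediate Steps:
$\frac{40359 + 10831}{-39685 + 3514} = \frac{51190}{-36171} = 51190 \left(- \frac{1}{36171}\right) = - \frac{51190}{36171}$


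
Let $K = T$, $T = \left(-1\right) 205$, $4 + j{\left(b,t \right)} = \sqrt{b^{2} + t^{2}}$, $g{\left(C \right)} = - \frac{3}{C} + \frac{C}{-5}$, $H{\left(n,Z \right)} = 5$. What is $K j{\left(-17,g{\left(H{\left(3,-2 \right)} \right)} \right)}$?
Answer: $820 - 41 \sqrt{7289} \approx -2680.4$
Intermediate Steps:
$g{\left(C \right)} = - \frac{3}{C} - \frac{C}{5}$ ($g{\left(C \right)} = - \frac{3}{C} + C \left(- \frac{1}{5}\right) = - \frac{3}{C} - \frac{C}{5}$)
$j{\left(b,t \right)} = -4 + \sqrt{b^{2} + t^{2}}$
$T = -205$
$K = -205$
$K j{\left(-17,g{\left(H{\left(3,-2 \right)} \right)} \right)} = - 205 \left(-4 + \sqrt{\left(-17\right)^{2} + \left(- \frac{3}{5} - 1\right)^{2}}\right) = - 205 \left(-4 + \sqrt{289 + \left(\left(-3\right) \frac{1}{5} - 1\right)^{2}}\right) = - 205 \left(-4 + \sqrt{289 + \left(- \frac{3}{5} - 1\right)^{2}}\right) = - 205 \left(-4 + \sqrt{289 + \left(- \frac{8}{5}\right)^{2}}\right) = - 205 \left(-4 + \sqrt{289 + \frac{64}{25}}\right) = - 205 \left(-4 + \sqrt{\frac{7289}{25}}\right) = - 205 \left(-4 + \frac{\sqrt{7289}}{5}\right) = 820 - 41 \sqrt{7289}$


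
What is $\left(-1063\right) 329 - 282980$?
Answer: $-632707$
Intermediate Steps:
$\left(-1063\right) 329 - 282980 = -349727 - 282980 = -632707$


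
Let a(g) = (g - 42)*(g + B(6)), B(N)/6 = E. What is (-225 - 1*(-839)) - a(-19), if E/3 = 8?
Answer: 8239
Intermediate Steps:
E = 24 (E = 3*8 = 24)
B(N) = 144 (B(N) = 6*24 = 144)
a(g) = (-42 + g)*(144 + g) (a(g) = (g - 42)*(g + 144) = (-42 + g)*(144 + g))
(-225 - 1*(-839)) - a(-19) = (-225 - 1*(-839)) - (-6048 + (-19)**2 + 102*(-19)) = (-225 + 839) - (-6048 + 361 - 1938) = 614 - 1*(-7625) = 614 + 7625 = 8239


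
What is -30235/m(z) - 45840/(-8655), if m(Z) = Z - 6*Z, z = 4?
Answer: 3501343/2308 ≈ 1517.0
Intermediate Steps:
m(Z) = -5*Z
-30235/m(z) - 45840/(-8655) = -30235/((-5*4)) - 45840/(-8655) = -30235/(-20) - 45840*(-1/8655) = -30235*(-1/20) + 3056/577 = 6047/4 + 3056/577 = 3501343/2308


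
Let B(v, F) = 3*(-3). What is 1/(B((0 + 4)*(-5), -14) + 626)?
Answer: 1/617 ≈ 0.0016207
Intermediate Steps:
B(v, F) = -9
1/(B((0 + 4)*(-5), -14) + 626) = 1/(-9 + 626) = 1/617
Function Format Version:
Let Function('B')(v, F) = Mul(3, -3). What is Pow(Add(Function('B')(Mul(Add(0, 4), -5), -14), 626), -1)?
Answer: Rational(1, 617) ≈ 0.0016207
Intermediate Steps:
Function('B')(v, F) = -9
Pow(Add(Function('B')(Mul(Add(0, 4), -5), -14), 626), -1) = Pow(Add(-9, 626), -1) = Pow(617, -1) = Rational(1, 617)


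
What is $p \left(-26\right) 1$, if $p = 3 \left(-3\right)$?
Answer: $234$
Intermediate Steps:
$p = -9$
$p \left(-26\right) 1 = \left(-9\right) \left(-26\right) 1 = 234 \cdot 1 = 234$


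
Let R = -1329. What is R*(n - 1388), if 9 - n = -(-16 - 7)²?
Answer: 1129650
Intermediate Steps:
n = 538 (n = 9 - (-1)*(-16 - 7)² = 9 - (-1)*(-23)² = 9 - (-1)*529 = 9 - 1*(-529) = 9 + 529 = 538)
R*(n - 1388) = -1329*(538 - 1388) = -1329*(-850) = 1129650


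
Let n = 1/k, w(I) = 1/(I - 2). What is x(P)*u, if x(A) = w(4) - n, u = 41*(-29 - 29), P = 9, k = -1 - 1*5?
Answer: -4756/3 ≈ -1585.3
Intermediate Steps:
k = -6 (k = -1 - 5 = -6)
w(I) = 1/(-2 + I)
n = -1/6 (n = 1/(-6) = -1/6 ≈ -0.16667)
u = -2378 (u = 41*(-58) = -2378)
x(A) = 2/3 (x(A) = 1/(-2 + 4) - 1*(-1/6) = 1/2 + 1/6 = 2/3)
x(P)*u = (2/3)*(-2378) = -4756/3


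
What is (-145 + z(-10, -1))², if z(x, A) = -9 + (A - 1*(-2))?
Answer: 23409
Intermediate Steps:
z(x, A) = -7 + A (z(x, A) = -9 + (A + 2) = -9 + (2 + A) = -7 + A)
(-145 + z(-10, -1))² = (-145 + (-7 - 1))² = (-145 - 8)² = (-153)² = 23409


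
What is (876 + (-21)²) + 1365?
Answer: 2682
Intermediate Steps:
(876 + (-21)²) + 1365 = (876 + 441) + 1365 = 1317 + 1365 = 2682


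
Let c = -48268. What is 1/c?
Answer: -1/48268 ≈ -2.0718e-5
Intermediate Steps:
1/c = 1/(-48268) = -1/48268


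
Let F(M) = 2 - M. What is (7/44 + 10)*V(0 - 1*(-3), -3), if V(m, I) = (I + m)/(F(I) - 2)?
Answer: 0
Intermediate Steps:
V(m, I) = -(I + m)/I (V(m, I) = (I + m)/((2 - I) - 2) = (I + m)/((-I)) = (I + m)*(-1/I) = -(I + m)/I)
(7/44 + 10)*V(0 - 1*(-3), -3) = (7/44 + 10)*((-1*(-3) - (0 - 1*(-3)))/(-3)) = (7*(1/44) + 10)*(-(3 - (0 + 3))/3) = (7/44 + 10)*(-(3 - 1*3)/3) = 447*(-(3 - 3)/3)/44 = 447*(-1/3*0)/44 = (447/44)*0 = 0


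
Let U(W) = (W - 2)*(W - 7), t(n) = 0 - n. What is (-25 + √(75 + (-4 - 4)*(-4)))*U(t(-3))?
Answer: 100 - 4*√107 ≈ 58.624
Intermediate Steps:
t(n) = -n
U(W) = (-7 + W)*(-2 + W) (U(W) = (-2 + W)*(-7 + W) = (-7 + W)*(-2 + W))
(-25 + √(75 + (-4 - 4)*(-4)))*U(t(-3)) = (-25 + √(75 + (-4 - 4)*(-4)))*(14 + (-1*(-3))² - (-9)*(-3)) = (-25 + √(75 - 8*(-4)))*(14 + 3² - 9*3) = (-25 + √(75 + 32))*(14 + 9 - 27) = (-25 + √107)*(-4) = 100 - 4*√107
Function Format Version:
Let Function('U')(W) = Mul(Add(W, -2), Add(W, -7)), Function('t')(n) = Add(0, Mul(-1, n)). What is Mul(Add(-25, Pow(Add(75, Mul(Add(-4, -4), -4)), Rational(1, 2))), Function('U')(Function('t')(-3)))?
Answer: Add(100, Mul(-4, Pow(107, Rational(1, 2)))) ≈ 58.624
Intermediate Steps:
Function('t')(n) = Mul(-1, n)
Function('U')(W) = Mul(Add(-7, W), Add(-2, W)) (Function('U')(W) = Mul(Add(-2, W), Add(-7, W)) = Mul(Add(-7, W), Add(-2, W)))
Mul(Add(-25, Pow(Add(75, Mul(Add(-4, -4), -4)), Rational(1, 2))), Function('U')(Function('t')(-3))) = Mul(Add(-25, Pow(Add(75, Mul(Add(-4, -4), -4)), Rational(1, 2))), Add(14, Pow(Mul(-1, -3), 2), Mul(-9, Mul(-1, -3)))) = Mul(Add(-25, Pow(Add(75, Mul(-8, -4)), Rational(1, 2))), Add(14, Pow(3, 2), Mul(-9, 3))) = Mul(Add(-25, Pow(Add(75, 32), Rational(1, 2))), Add(14, 9, -27)) = Mul(Add(-25, Pow(107, Rational(1, 2))), -4) = Add(100, Mul(-4, Pow(107, Rational(1, 2))))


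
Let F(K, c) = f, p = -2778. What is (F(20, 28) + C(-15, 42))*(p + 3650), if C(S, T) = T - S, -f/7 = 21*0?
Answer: 49704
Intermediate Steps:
f = 0 (f = -147*0 = -7*0 = 0)
F(K, c) = 0
(F(20, 28) + C(-15, 42))*(p + 3650) = (0 + (42 - 1*(-15)))*(-2778 + 3650) = (0 + (42 + 15))*872 = (0 + 57)*872 = 57*872 = 49704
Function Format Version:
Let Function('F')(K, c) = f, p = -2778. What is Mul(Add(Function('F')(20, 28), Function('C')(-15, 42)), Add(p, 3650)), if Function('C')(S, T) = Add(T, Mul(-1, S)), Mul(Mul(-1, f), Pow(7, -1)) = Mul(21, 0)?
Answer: 49704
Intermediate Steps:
f = 0 (f = Mul(-7, Mul(21, 0)) = Mul(-7, 0) = 0)
Function('F')(K, c) = 0
Mul(Add(Function('F')(20, 28), Function('C')(-15, 42)), Add(p, 3650)) = Mul(Add(0, Add(42, Mul(-1, -15))), Add(-2778, 3650)) = Mul(Add(0, Add(42, 15)), 872) = Mul(Add(0, 57), 872) = Mul(57, 872) = 49704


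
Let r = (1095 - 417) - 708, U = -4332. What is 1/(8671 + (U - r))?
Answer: 1/4369 ≈ 0.00022889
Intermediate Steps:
r = -30 (r = 678 - 708 = -30)
1/(8671 + (U - r)) = 1/(8671 + (-4332 - 1*(-30))) = 1/(8671 + (-4332 + 30)) = 1/(8671 - 4302) = 1/4369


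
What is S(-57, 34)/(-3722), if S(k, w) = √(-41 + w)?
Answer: -I*√7/3722 ≈ -0.00071084*I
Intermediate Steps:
S(-57, 34)/(-3722) = √(-41 + 34)/(-3722) = √(-7)*(-1/3722) = (I*√7)*(-1/3722) = -I*√7/3722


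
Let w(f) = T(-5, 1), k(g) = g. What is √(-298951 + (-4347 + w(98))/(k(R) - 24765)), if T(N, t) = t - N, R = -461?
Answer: I*√190237681015210/25226 ≈ 546.76*I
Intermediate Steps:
w(f) = 6 (w(f) = 1 - 1*(-5) = 1 + 5 = 6)
√(-298951 + (-4347 + w(98))/(k(R) - 24765)) = √(-298951 + (-4347 + 6)/(-461 - 24765)) = √(-298951 - 4341/(-25226)) = √(-298951 - 4341*(-1/25226)) = √(-298951 + 4341/25226) = √(-7541333585/25226) = I*√190237681015210/25226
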